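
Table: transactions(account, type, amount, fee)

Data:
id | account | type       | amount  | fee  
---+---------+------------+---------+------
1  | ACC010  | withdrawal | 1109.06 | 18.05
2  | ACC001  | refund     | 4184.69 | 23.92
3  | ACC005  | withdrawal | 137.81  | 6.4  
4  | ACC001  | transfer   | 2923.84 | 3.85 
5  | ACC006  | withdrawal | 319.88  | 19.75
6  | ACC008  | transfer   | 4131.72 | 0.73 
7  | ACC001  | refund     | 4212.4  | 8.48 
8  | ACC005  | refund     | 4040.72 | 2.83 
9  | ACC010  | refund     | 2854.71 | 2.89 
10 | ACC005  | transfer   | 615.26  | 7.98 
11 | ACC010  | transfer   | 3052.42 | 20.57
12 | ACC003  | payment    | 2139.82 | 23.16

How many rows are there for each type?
SELECT type, COUNT(*) as count
FROM transactions
GROUP BY type

Result:
  payment: 1
  refund: 4
  transfer: 4
  withdrawal: 3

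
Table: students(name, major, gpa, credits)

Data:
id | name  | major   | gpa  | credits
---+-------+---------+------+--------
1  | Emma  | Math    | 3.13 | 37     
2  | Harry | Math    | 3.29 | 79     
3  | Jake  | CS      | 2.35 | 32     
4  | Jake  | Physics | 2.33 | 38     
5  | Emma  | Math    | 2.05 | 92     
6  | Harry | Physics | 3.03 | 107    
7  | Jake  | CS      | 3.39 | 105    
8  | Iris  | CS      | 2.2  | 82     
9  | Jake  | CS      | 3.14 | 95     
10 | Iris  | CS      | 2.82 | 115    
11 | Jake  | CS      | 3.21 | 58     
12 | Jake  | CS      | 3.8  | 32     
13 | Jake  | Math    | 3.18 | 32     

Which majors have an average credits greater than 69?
SELECT major, AVG(credits)
FROM students
GROUP BY major
HAVING AVG(credits) > 69

Result:
  CS: avg=74.14
  Physics: avg=72.50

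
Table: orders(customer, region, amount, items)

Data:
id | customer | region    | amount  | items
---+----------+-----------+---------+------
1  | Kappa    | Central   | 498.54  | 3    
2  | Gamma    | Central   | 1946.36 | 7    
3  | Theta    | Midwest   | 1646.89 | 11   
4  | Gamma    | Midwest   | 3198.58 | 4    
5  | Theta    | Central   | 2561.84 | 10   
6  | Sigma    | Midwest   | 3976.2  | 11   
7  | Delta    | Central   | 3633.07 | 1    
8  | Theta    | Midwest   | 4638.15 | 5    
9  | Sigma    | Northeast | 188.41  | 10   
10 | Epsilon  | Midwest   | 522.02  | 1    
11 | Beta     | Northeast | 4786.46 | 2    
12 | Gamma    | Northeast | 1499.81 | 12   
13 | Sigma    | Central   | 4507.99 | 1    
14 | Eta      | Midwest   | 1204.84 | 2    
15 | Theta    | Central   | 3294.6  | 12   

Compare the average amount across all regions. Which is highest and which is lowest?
SELECT region, AVG(amount)
FROM orders
GROUP BY region
ORDER BY AVG(amount)

All groups:
  Northeast: 2158.23
  Midwest: 2531.11
  Central: 2740.40

Highest: Central (2740.40)
Lowest: Northeast (2158.23)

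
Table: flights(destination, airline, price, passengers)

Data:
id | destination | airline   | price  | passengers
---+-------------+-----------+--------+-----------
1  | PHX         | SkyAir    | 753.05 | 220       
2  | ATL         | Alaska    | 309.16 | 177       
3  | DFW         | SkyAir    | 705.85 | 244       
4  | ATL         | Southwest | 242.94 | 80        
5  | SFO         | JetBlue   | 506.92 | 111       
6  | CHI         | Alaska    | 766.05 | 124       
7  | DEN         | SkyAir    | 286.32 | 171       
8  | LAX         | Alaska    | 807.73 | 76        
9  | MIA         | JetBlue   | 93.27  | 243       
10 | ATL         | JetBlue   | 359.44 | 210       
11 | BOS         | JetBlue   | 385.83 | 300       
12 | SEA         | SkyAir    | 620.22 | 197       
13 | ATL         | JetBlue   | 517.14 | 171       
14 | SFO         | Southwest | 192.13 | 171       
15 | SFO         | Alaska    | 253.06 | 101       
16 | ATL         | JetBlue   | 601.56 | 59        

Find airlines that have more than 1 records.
SELECT airline, COUNT(*) as cnt
FROM flights
GROUP BY airline
HAVING COUNT(*) > 1

Result:
  Alaska: 4
  JetBlue: 6
  SkyAir: 4
  Southwest: 2

Note: HAVING filters groups after aggregation, WHERE filters rows before.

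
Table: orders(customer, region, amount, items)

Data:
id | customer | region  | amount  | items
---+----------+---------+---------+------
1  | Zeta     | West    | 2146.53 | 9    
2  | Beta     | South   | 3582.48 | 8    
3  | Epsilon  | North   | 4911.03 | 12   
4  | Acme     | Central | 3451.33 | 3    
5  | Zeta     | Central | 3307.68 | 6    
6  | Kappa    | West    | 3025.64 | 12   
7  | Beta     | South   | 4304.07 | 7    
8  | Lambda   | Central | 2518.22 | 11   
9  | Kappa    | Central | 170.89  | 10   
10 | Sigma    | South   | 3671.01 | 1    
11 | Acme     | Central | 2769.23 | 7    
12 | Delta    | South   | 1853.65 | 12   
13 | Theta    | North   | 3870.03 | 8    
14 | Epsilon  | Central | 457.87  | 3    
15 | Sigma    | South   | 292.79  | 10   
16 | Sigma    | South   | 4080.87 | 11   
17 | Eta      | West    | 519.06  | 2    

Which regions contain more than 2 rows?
SELECT region, COUNT(*) as cnt
FROM orders
GROUP BY region
HAVING COUNT(*) > 2

Result:
  Central: 6
  South: 6
  West: 3

Note: HAVING filters groups after aggregation, WHERE filters rows before.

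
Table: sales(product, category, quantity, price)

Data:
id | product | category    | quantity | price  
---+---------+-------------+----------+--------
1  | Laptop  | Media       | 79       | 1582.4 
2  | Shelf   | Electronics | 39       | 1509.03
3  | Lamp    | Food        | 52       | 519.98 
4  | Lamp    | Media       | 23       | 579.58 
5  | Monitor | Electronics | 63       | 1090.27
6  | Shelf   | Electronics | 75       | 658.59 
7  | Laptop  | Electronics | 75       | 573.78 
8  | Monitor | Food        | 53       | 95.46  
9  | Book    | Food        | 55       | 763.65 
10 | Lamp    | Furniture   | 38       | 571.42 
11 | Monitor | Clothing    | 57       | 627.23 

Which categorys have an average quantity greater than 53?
SELECT category, AVG(quantity)
FROM sales
GROUP BY category
HAVING AVG(quantity) > 53

Result:
  Clothing: avg=57.00
  Electronics: avg=63.00
  Food: avg=53.33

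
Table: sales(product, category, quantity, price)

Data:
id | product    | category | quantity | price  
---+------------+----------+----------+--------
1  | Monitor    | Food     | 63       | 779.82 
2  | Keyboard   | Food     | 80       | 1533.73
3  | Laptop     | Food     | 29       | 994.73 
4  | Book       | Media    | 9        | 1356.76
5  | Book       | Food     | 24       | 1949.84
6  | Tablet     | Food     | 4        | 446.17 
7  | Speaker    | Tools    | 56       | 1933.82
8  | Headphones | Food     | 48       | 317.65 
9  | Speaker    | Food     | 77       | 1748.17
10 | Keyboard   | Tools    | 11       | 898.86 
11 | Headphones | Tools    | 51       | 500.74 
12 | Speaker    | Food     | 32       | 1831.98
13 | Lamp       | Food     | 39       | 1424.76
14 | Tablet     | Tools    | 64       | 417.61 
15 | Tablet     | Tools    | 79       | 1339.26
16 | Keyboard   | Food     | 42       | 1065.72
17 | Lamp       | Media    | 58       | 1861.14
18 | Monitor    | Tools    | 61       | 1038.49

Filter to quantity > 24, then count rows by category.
SELECT category, COUNT(*)
FROM sales
WHERE quantity > 24
GROUP BY category

Note: WHERE filters rows before grouping.

Result:
  Food: 8
  Media: 1
  Tools: 5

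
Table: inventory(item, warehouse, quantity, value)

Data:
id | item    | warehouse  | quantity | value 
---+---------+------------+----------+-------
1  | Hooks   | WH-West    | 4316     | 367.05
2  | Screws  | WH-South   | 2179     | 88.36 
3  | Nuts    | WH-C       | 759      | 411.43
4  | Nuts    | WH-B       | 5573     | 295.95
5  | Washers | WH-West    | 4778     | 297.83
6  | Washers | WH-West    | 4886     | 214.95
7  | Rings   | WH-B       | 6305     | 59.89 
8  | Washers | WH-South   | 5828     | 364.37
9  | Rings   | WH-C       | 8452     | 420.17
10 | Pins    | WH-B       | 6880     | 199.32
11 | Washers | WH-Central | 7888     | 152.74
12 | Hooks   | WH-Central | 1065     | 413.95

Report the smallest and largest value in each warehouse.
SELECT warehouse, MIN(value), MAX(value)
FROM inventory
GROUP BY warehouse

Result:
  WH-B: min=59.89, max=295.95
  WH-C: min=411.43, max=420.17
  WH-Central: min=152.74, max=413.95
  WH-South: min=88.36, max=364.37
  WH-West: min=214.95, max=367.05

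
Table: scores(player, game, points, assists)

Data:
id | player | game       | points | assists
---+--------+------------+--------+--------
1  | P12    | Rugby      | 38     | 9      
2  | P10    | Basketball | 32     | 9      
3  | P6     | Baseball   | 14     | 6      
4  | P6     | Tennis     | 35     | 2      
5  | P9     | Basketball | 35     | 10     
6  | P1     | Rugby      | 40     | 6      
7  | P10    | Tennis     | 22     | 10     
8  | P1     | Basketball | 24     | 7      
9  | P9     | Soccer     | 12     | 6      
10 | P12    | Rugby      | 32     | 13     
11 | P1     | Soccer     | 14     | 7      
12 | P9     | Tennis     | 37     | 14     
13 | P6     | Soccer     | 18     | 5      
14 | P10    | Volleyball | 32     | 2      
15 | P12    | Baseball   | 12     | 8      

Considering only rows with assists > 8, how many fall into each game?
SELECT game, COUNT(*)
FROM scores
WHERE assists > 8
GROUP BY game

Note: WHERE filters rows before grouping.

Result:
  Basketball: 2
  Rugby: 2
  Tennis: 2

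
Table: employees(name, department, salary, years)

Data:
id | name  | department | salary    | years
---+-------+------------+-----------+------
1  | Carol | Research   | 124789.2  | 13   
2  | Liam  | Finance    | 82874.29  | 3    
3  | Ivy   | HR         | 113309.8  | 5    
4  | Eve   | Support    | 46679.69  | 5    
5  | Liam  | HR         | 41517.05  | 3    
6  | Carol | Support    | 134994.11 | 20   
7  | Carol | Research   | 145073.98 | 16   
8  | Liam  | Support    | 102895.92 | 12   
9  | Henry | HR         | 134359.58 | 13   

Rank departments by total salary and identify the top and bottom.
SELECT department, SUM(salary)
FROM employees
GROUP BY department
ORDER BY SUM(salary)

All groups:
  Finance: 82874.29
  Research: 269863.18
  Support: 284569.72
  HR: 289186.43

Highest: HR (289186.43)
Lowest: Finance (82874.29)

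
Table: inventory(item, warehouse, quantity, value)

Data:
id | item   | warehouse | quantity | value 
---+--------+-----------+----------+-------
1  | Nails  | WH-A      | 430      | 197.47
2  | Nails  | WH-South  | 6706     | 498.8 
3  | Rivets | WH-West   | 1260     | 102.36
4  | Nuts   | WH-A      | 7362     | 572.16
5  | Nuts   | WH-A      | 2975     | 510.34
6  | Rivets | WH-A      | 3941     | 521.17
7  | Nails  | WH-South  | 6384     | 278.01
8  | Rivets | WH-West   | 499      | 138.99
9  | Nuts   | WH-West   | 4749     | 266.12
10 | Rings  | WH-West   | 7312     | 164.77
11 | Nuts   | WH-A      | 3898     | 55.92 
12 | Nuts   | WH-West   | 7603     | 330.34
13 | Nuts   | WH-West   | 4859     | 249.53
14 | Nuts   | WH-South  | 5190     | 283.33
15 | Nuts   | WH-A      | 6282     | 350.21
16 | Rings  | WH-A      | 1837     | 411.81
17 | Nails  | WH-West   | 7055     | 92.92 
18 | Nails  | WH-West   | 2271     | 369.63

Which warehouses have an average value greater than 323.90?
SELECT warehouse, AVG(value)
FROM inventory
GROUP BY warehouse
HAVING AVG(value) > 323.90

Result:
  WH-A: avg=374.15
  WH-South: avg=353.38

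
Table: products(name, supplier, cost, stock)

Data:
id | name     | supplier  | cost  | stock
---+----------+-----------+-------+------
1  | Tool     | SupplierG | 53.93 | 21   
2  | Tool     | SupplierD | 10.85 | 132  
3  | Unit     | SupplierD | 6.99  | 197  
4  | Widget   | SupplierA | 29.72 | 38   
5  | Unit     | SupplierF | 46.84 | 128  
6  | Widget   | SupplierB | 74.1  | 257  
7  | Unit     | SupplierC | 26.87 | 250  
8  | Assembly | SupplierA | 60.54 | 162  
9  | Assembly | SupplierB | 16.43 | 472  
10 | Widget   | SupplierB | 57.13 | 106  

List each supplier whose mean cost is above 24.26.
SELECT supplier, AVG(cost)
FROM products
GROUP BY supplier
HAVING AVG(cost) > 24.26

Result:
  SupplierA: avg=45.13
  SupplierB: avg=49.22
  SupplierC: avg=26.87
  SupplierF: avg=46.84
  SupplierG: avg=53.93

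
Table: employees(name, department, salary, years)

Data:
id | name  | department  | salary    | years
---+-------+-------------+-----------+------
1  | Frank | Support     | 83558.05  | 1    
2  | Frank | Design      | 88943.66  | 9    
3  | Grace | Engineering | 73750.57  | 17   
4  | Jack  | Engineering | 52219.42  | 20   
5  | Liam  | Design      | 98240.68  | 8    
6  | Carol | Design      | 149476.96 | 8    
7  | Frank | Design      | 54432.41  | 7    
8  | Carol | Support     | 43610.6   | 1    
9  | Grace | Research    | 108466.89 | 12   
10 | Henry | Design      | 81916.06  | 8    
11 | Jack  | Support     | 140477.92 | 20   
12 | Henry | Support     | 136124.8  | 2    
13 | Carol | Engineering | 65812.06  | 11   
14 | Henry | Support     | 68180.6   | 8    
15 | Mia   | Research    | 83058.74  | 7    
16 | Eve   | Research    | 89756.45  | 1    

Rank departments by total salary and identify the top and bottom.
SELECT department, SUM(salary)
FROM employees
GROUP BY department
ORDER BY SUM(salary)

All groups:
  Engineering: 191782.05
  Research: 281282.08
  Support: 471951.97
  Design: 473009.77

Highest: Design (473009.77)
Lowest: Engineering (191782.05)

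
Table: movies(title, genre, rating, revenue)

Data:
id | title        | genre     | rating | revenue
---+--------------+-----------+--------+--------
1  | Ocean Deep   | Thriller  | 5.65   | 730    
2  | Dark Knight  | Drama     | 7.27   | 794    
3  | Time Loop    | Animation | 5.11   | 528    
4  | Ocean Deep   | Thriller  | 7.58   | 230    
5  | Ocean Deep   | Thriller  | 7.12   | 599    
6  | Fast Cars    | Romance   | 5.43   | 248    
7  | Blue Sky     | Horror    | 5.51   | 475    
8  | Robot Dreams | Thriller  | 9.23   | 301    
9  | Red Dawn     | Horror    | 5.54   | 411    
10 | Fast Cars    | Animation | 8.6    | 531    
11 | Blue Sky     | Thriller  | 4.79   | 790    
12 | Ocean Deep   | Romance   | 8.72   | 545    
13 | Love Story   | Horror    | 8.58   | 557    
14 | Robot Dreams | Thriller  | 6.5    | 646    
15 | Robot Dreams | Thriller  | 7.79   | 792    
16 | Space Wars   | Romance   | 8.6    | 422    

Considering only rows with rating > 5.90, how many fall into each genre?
SELECT genre, COUNT(*)
FROM movies
WHERE rating > 5.90
GROUP BY genre

Note: WHERE filters rows before grouping.

Result:
  Animation: 1
  Drama: 1
  Horror: 1
  Romance: 2
  Thriller: 5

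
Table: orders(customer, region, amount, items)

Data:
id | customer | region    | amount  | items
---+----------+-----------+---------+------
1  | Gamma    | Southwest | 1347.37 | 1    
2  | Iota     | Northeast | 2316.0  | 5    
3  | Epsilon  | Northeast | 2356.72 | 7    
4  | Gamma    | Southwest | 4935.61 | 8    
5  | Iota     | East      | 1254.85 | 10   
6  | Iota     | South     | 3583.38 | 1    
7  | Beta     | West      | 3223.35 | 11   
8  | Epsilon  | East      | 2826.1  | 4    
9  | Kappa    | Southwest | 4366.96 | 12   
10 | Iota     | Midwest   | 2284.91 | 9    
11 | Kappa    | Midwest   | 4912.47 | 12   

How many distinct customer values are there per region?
SELECT region, COUNT(DISTINCT customer)
FROM orders
GROUP BY region

Result:
  East: 2 distinct
  Midwest: 2 distinct
  Northeast: 2 distinct
  South: 1 distinct
  Southwest: 2 distinct
  West: 1 distinct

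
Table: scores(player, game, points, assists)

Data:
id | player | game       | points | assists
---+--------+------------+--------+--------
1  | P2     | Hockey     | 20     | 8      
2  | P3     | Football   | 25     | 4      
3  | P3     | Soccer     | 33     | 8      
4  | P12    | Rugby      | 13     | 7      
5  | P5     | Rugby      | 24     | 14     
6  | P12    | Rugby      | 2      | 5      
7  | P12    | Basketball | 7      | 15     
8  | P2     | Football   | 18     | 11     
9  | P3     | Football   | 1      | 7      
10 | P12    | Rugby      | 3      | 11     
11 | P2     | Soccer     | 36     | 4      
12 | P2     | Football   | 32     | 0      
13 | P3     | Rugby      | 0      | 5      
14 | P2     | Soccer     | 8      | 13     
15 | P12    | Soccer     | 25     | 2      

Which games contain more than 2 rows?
SELECT game, COUNT(*) as cnt
FROM scores
GROUP BY game
HAVING COUNT(*) > 2

Result:
  Football: 4
  Rugby: 5
  Soccer: 4

Note: HAVING filters groups after aggregation, WHERE filters rows before.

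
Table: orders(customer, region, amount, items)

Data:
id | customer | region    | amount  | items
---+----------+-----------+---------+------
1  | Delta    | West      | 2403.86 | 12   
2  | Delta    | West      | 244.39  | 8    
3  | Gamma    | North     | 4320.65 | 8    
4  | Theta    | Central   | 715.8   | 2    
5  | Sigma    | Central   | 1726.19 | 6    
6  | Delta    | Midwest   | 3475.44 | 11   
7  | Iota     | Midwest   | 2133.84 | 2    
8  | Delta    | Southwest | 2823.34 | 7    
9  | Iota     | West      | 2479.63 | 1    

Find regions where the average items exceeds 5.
SELECT region, AVG(items)
FROM orders
GROUP BY region
HAVING AVG(items) > 5

Result:
  Midwest: avg=6.50
  North: avg=8.00
  Southwest: avg=7.00
  West: avg=7.00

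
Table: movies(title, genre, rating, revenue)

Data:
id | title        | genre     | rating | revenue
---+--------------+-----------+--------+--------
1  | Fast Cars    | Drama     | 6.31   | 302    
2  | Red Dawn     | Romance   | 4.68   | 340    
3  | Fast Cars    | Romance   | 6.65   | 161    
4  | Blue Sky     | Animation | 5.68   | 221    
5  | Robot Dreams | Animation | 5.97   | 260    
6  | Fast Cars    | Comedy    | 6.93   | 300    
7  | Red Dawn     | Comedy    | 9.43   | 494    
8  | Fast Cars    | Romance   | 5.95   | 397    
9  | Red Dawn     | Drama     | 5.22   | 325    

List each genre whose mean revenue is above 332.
SELECT genre, AVG(revenue)
FROM movies
GROUP BY genre
HAVING AVG(revenue) > 332

Result:
  Comedy: avg=397.00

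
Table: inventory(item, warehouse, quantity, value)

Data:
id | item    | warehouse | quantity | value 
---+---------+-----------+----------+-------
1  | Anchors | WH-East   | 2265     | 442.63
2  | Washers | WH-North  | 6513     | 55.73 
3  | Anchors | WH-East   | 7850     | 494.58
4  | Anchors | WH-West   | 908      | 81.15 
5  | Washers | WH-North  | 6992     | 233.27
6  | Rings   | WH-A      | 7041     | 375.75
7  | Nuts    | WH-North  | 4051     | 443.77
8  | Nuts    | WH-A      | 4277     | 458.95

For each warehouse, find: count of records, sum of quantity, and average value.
SELECT warehouse,
       COUNT(*) as cnt,
       SUM(quantity) as total_quantity,
       AVG(value) as avg_value
FROM inventory
GROUP BY warehouse

Result:
  WH-A: 2 records, 11318 total quantity, 417.35 avg value
  WH-East: 2 records, 10115 total quantity, 468.61 avg value
  WH-North: 3 records, 17556 total quantity, 244.26 avg value
  WH-West: 1 records, 908 total quantity, 81.15 avg value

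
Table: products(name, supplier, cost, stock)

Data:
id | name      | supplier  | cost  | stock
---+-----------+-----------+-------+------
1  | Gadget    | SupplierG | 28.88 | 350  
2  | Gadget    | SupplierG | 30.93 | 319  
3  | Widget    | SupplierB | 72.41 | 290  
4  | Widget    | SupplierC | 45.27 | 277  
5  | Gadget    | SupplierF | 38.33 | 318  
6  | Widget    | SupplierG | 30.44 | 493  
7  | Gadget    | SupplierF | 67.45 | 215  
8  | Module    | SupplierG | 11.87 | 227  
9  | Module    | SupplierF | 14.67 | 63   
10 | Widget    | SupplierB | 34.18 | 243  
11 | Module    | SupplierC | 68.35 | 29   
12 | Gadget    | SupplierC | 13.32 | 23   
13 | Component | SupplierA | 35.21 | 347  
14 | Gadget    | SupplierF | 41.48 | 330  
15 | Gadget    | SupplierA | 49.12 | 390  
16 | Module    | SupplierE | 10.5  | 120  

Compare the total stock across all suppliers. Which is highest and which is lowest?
SELECT supplier, SUM(stock)
FROM products
GROUP BY supplier
ORDER BY SUM(stock)

All groups:
  SupplierE: 120
  SupplierC: 329
  SupplierB: 533
  SupplierA: 737
  SupplierF: 926
  SupplierG: 1389

Highest: SupplierG (1389)
Lowest: SupplierE (120)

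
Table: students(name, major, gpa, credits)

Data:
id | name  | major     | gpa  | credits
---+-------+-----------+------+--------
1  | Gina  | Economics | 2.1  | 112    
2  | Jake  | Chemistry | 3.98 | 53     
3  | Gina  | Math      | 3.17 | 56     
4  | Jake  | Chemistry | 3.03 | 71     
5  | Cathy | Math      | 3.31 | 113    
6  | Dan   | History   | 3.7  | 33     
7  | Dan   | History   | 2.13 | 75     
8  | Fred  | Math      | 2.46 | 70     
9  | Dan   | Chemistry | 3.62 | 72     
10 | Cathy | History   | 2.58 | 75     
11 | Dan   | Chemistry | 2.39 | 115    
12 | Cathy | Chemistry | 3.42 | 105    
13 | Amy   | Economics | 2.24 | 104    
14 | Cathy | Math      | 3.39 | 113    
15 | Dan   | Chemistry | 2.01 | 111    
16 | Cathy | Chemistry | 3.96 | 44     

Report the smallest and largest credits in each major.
SELECT major, MIN(credits), MAX(credits)
FROM students
GROUP BY major

Result:
  Chemistry: min=44, max=115
  Economics: min=104, max=112
  History: min=33, max=75
  Math: min=56, max=113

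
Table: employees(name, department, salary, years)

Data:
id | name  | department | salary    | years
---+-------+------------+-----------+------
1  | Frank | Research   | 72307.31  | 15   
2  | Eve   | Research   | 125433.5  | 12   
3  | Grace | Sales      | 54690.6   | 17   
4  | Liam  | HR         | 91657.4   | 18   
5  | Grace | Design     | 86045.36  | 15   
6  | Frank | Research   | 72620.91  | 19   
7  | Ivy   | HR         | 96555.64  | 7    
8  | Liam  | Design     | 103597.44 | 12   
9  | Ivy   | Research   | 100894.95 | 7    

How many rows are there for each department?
SELECT department, COUNT(*) as count
FROM employees
GROUP BY department

Result:
  Design: 2
  HR: 2
  Research: 4
  Sales: 1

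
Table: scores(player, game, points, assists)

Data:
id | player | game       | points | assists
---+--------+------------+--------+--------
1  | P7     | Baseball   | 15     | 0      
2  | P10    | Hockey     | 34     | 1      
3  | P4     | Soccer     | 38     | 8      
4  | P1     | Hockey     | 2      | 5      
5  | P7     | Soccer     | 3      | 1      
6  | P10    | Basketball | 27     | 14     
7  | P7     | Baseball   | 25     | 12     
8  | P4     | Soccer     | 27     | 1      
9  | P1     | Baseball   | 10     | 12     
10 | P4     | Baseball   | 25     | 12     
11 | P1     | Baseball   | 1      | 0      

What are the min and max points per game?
SELECT game, MIN(points), MAX(points)
FROM scores
GROUP BY game

Result:
  Baseball: min=1, max=25
  Basketball: min=27, max=27
  Hockey: min=2, max=34
  Soccer: min=3, max=38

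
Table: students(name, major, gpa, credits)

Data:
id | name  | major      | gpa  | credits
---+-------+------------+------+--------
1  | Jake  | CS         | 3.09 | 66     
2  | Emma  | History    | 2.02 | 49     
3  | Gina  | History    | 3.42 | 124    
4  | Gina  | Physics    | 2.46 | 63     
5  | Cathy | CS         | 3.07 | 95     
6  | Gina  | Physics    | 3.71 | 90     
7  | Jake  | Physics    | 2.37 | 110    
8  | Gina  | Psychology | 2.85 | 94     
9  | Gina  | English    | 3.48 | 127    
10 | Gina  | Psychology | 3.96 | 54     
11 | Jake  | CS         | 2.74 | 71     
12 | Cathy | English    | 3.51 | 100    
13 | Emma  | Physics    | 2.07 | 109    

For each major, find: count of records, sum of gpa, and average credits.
SELECT major,
       COUNT(*) as cnt,
       SUM(gpa) as total_gpa,
       AVG(credits) as avg_credits
FROM students
GROUP BY major

Result:
  CS: 3 records, 8.90 total gpa, 77.33 avg credits
  English: 2 records, 6.99 total gpa, 113.50 avg credits
  History: 2 records, 5.44 total gpa, 86.50 avg credits
  Physics: 4 records, 10.61 total gpa, 93.00 avg credits
  Psychology: 2 records, 6.81 total gpa, 74.00 avg credits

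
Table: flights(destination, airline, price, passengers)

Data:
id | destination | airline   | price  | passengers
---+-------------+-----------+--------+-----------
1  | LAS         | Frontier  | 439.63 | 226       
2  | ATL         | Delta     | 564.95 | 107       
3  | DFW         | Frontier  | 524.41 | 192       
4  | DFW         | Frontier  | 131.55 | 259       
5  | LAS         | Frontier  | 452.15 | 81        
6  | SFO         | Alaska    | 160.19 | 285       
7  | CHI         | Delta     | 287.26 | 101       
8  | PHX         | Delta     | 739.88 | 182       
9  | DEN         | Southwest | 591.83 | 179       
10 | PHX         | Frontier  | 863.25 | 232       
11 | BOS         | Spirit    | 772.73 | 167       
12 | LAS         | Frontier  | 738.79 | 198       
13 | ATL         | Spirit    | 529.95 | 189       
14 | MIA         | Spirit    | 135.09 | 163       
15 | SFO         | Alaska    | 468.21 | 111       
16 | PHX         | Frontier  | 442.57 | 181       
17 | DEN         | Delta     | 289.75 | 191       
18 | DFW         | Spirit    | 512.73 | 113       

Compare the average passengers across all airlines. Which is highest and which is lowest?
SELECT airline, AVG(passengers)
FROM flights
GROUP BY airline
ORDER BY AVG(passengers)

All groups:
  Delta: 145.25
  Spirit: 158.00
  Southwest: 179.00
  Frontier: 195.57
  Alaska: 198.00

Highest: Alaska (198.00)
Lowest: Delta (145.25)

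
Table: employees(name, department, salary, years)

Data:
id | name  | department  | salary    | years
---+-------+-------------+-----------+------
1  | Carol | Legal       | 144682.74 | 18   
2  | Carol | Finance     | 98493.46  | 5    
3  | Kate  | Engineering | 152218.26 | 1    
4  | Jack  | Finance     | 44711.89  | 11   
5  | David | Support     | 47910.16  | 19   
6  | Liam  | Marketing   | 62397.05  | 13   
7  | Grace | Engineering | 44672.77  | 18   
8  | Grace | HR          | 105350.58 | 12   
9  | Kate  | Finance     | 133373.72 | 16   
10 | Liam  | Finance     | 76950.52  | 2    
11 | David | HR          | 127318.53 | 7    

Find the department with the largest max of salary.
SELECT department, MAX(salary) as val
FROM employees
GROUP BY department
ORDER BY val DESC
LIMIT 1

Result: Engineering with max(salary) = 152218.26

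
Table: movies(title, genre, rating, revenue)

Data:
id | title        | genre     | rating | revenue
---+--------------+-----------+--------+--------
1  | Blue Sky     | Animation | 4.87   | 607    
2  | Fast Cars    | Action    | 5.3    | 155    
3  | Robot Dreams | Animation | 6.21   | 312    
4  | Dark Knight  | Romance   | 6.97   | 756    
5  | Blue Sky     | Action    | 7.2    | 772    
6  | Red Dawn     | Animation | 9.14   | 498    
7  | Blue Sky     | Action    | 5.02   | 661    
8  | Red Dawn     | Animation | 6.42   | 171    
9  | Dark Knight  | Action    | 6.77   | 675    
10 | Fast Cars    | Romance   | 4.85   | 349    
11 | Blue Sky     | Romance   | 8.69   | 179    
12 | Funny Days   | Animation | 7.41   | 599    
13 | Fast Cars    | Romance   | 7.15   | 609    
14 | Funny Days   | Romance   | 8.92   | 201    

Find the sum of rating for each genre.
SELECT genre, SUM(rating) as result
FROM movies
GROUP BY genre

Result:
  Action: 24.29
  Animation: 34.05
  Romance: 36.58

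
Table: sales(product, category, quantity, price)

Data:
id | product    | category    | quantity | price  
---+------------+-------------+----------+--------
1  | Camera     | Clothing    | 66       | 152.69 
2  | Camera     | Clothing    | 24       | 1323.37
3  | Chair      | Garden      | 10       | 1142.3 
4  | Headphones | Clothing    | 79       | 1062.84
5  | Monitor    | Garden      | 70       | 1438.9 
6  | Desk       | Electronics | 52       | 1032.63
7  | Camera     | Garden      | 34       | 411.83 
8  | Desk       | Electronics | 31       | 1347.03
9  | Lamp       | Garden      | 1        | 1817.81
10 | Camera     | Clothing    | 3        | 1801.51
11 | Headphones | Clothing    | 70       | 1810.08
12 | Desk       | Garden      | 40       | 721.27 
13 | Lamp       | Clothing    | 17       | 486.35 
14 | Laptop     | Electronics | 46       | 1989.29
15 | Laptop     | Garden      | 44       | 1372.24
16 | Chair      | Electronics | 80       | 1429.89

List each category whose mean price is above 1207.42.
SELECT category, AVG(price)
FROM sales
GROUP BY category
HAVING AVG(price) > 1207.42

Result:
  Electronics: avg=1449.71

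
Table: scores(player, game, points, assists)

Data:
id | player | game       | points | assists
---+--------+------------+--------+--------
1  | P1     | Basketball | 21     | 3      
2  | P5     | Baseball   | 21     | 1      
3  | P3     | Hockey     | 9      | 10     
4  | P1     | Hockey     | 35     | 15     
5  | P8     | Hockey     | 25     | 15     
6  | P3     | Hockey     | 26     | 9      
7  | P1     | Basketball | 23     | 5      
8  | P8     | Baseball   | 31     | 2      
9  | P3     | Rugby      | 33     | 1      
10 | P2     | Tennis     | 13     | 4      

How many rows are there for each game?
SELECT game, COUNT(*) as count
FROM scores
GROUP BY game

Result:
  Baseball: 2
  Basketball: 2
  Hockey: 4
  Rugby: 1
  Tennis: 1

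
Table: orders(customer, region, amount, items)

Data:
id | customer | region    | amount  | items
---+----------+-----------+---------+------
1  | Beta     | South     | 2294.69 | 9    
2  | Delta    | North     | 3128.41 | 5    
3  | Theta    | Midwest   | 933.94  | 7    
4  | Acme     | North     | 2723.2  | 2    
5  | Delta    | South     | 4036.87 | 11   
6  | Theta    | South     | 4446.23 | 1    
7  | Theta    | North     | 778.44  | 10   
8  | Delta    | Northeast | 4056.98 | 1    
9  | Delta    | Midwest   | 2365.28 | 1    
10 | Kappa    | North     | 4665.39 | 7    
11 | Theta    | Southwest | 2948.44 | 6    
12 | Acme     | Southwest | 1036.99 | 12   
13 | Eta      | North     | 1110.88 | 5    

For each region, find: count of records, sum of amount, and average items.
SELECT region,
       COUNT(*) as cnt,
       SUM(amount) as total_amount,
       AVG(items) as avg_items
FROM orders
GROUP BY region

Result:
  Midwest: 2 records, 3299.22 total amount, 4.00 avg items
  North: 5 records, 12406.32 total amount, 5.80 avg items
  Northeast: 1 records, 4056.98 total amount, 1.00 avg items
  South: 3 records, 10777.79 total amount, 7.00 avg items
  Southwest: 2 records, 3985.43 total amount, 9.00 avg items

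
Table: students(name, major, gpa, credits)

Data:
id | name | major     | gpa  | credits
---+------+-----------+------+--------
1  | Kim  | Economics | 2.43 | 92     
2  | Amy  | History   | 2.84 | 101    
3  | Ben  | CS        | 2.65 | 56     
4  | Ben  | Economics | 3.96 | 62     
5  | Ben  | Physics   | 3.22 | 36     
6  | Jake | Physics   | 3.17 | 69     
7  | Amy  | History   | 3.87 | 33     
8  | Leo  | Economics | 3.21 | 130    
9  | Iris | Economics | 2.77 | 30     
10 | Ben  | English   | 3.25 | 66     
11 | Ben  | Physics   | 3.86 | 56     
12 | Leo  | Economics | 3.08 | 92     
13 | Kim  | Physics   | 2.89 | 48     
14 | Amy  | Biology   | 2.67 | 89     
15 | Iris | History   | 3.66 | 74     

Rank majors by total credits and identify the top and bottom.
SELECT major, SUM(credits)
FROM students
GROUP BY major
ORDER BY SUM(credits)

All groups:
  CS: 56
  English: 66
  Biology: 89
  History: 208
  Physics: 209
  Economics: 406

Highest: Economics (406)
Lowest: CS (56)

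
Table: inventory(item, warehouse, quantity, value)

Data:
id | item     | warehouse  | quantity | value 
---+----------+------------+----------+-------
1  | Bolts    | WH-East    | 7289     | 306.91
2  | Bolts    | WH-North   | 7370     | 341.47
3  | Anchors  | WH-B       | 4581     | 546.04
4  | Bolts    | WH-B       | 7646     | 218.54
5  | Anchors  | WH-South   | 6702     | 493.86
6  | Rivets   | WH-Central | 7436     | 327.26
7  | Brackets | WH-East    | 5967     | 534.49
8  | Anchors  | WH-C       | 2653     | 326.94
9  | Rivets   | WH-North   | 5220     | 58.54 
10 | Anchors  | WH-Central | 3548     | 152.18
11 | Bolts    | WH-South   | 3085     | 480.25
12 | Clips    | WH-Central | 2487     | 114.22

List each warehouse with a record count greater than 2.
SELECT warehouse, COUNT(*) as cnt
FROM inventory
GROUP BY warehouse
HAVING COUNT(*) > 2

Result:
  WH-Central: 3

Note: HAVING filters groups after aggregation, WHERE filters rows before.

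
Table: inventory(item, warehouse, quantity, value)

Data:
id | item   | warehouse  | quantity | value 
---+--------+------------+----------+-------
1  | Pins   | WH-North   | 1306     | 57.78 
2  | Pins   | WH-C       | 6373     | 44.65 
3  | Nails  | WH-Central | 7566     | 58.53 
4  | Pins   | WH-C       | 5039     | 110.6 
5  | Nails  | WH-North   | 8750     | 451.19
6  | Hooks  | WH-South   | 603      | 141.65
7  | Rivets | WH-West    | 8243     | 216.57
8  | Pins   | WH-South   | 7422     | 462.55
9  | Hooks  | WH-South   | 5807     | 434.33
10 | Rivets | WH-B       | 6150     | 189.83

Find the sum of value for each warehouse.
SELECT warehouse, SUM(value) as result
FROM inventory
GROUP BY warehouse

Result:
  WH-B: 189.83
  WH-C: 155.25
  WH-Central: 58.53
  WH-North: 508.97
  WH-South: 1038.53
  WH-West: 216.57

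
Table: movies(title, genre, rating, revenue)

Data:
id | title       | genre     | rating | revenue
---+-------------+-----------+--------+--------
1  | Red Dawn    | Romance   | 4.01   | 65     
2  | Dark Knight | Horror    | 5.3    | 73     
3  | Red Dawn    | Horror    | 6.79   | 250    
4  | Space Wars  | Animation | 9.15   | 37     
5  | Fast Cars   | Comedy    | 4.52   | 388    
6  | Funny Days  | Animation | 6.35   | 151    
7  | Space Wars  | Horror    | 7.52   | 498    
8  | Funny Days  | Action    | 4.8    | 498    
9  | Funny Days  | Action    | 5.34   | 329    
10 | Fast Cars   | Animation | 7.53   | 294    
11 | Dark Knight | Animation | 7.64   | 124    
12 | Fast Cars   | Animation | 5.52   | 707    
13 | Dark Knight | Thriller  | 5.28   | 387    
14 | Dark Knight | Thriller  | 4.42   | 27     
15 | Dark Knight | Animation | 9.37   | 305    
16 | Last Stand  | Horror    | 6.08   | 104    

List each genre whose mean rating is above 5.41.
SELECT genre, AVG(rating)
FROM movies
GROUP BY genre
HAVING AVG(rating) > 5.41

Result:
  Animation: avg=7.59
  Horror: avg=6.42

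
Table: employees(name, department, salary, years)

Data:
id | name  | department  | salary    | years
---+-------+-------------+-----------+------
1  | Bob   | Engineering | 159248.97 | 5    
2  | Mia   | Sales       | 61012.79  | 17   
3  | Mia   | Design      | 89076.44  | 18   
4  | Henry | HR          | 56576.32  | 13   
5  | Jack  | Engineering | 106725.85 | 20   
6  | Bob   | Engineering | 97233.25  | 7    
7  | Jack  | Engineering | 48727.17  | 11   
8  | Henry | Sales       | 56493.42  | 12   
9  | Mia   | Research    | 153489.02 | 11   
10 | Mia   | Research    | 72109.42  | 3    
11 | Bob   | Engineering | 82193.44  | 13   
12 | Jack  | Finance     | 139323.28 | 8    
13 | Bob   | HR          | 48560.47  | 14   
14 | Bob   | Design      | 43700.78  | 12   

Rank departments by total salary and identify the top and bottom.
SELECT department, SUM(salary)
FROM employees
GROUP BY department
ORDER BY SUM(salary)

All groups:
  HR: 105136.79
  Sales: 117506.21
  Design: 132777.22
  Finance: 139323.28
  Research: 225598.44
  Engineering: 494128.68

Highest: Engineering (494128.68)
Lowest: HR (105136.79)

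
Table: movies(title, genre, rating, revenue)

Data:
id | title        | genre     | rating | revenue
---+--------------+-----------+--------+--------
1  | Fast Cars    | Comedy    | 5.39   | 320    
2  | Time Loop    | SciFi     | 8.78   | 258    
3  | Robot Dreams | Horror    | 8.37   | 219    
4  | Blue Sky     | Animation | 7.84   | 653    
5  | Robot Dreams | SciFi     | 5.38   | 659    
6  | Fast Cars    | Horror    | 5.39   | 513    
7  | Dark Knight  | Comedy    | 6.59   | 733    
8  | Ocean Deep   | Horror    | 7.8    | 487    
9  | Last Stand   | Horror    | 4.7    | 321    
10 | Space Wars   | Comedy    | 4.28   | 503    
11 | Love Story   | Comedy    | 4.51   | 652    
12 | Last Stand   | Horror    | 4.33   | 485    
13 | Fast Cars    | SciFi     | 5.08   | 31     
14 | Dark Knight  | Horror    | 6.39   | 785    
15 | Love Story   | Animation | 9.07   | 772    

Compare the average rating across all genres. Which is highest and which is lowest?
SELECT genre, AVG(rating)
FROM movies
GROUP BY genre
ORDER BY AVG(rating)

All groups:
  Comedy: 5.19
  Horror: 6.16
  SciFi: 6.41
  Animation: 8.46

Highest: Animation (8.46)
Lowest: Comedy (5.19)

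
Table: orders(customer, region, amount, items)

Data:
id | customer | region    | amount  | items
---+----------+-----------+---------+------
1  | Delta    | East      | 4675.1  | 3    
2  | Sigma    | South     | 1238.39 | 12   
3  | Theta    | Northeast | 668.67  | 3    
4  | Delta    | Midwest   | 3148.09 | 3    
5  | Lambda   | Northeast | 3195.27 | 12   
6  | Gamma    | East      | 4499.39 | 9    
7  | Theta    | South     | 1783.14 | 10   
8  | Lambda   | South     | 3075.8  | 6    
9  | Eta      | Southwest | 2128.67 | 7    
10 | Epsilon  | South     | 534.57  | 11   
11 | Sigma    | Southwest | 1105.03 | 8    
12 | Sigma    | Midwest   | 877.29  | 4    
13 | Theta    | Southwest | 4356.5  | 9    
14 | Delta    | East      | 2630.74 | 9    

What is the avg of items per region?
SELECT region, AVG(items) as result
FROM orders
GROUP BY region

Result:
  East: 7.00
  Midwest: 3.50
  Northeast: 7.50
  South: 9.75
  Southwest: 8.00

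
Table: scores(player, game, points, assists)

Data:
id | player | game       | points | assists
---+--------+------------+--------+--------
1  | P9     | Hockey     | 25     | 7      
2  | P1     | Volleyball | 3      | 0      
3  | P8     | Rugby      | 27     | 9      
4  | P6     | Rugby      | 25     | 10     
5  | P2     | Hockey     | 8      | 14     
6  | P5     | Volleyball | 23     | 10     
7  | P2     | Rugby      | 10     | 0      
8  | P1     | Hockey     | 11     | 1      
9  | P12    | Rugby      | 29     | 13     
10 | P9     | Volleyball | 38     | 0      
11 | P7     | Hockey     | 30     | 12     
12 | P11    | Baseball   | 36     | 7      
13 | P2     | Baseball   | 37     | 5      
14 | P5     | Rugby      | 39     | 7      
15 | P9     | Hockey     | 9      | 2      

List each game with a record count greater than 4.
SELECT game, COUNT(*) as cnt
FROM scores
GROUP BY game
HAVING COUNT(*) > 4

Result:
  Hockey: 5
  Rugby: 5

Note: HAVING filters groups after aggregation, WHERE filters rows before.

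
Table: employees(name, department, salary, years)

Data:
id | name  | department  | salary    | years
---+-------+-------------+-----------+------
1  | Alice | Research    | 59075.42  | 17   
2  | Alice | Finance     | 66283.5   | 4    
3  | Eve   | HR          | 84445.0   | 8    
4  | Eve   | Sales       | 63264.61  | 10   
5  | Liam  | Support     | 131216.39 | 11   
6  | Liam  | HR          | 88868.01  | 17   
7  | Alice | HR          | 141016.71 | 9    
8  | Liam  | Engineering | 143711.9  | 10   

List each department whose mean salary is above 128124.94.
SELECT department, AVG(salary)
FROM employees
GROUP BY department
HAVING AVG(salary) > 128124.94

Result:
  Engineering: avg=143711.90
  Support: avg=131216.39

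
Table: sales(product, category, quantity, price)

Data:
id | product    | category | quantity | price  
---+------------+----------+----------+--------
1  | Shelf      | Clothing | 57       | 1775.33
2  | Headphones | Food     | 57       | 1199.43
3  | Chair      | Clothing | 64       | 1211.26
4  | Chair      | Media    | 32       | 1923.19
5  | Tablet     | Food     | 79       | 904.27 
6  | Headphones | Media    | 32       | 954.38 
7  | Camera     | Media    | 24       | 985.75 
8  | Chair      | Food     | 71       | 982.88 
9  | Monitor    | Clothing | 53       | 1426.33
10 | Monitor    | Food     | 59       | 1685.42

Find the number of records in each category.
SELECT category, COUNT(*) as count
FROM sales
GROUP BY category

Result:
  Clothing: 3
  Food: 4
  Media: 3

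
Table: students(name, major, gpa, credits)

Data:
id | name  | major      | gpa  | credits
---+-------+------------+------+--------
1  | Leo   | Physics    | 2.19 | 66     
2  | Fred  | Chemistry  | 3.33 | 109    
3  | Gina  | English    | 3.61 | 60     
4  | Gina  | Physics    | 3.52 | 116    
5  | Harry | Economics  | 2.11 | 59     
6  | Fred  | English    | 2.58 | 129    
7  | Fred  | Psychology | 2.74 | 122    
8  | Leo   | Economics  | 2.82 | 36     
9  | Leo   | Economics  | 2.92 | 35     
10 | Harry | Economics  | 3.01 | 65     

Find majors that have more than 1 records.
SELECT major, COUNT(*) as cnt
FROM students
GROUP BY major
HAVING COUNT(*) > 1

Result:
  Economics: 4
  English: 2
  Physics: 2

Note: HAVING filters groups after aggregation, WHERE filters rows before.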